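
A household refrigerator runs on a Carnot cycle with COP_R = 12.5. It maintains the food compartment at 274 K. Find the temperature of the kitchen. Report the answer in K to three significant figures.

COP_R = T_C/(T_H − T_C) gives T_H − T_C = T_C/COP.
With T_C = 274.00 K, T_H = 274.00 × (1 + 1/12.5) = 295.92 K.

296 K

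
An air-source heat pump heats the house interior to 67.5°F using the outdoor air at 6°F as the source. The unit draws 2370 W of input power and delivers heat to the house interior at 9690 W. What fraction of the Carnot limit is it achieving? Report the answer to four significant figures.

COP_actual = Q̇_H/Ẇ = 9690/2370 = 4.089.
In absolute terms T_C = 258.71 K and T_H = 292.87 K, so ΔT = 34.17 K.
COP_Carnot = T_H/ΔT = 292.87/34.17 = 8.572.
η_II = COP_actual/COP_Carnot = 4.089/8.572 = 0.4770.

0.4770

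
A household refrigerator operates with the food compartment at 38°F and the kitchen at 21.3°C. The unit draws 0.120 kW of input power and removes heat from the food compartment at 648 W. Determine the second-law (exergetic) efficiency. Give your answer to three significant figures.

0.351

Converting, Q̇_C = 648.0 W = 0.6480 kW, so COP_actual = Q̇_C/Ẇ = 0.6480/0.1200 = 5.400.
In absolute terms T_C = 276.48 K and T_H = 294.45 K, so ΔT = 17.97 K.
COP_Carnot = T_C/ΔT = 276.48/17.97 = 15.39.
η_II = COP_actual/COP_Carnot = 5.400/15.39 = 0.3509.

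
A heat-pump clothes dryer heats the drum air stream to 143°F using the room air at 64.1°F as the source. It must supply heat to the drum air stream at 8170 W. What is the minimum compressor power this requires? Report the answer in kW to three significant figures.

In absolute terms T_C = 290.98 K and T_H = 334.82 K, so ΔT = 43.83 K.
COP_Carnot = T_H/ΔT = 334.82/43.83 = 7.638.
Ẇ_min = Q̇/COP_Carnot = 8170/7.638 = 1070 W = 1.070 kW.

1.07 kW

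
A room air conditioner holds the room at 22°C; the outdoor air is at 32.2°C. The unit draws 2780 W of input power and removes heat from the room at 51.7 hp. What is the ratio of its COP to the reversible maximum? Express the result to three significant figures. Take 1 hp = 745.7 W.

Converting, Q̇_C = 51.70 hp = 38550 W, so COP_actual = Q̇_C/Ẇ = 38550/2780 = 13.87.
In absolute terms T_C = 295.15 K and T_H = 305.35 K, so ΔT = 10.20 K.
COP_Carnot = T_C/ΔT = 295.15/10.20 = 28.94.
η_II = COP_actual/COP_Carnot = 13.87/28.94 = 0.4793.

0.479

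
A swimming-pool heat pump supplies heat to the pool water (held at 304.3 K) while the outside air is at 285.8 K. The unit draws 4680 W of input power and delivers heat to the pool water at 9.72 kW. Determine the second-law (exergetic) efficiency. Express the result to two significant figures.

0.13

Converting, Q̇_H = 9.720 kW = 9720 W, so COP_actual = Q̇_H/Ẇ = 9720/4680 = 2.077.
The reservoir spacing is ΔT = 304.3 − 285.8 = 18.50 K.
COP_Carnot = T_H/ΔT = 304.30/18.50 = 16.45.
η_II = COP_actual/COP_Carnot = 2.077/16.45 = 0.1263.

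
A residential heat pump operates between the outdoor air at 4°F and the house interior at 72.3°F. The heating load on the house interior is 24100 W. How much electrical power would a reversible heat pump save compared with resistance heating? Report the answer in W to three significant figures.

21000 W

In absolute terms T_C = 257.59 K and T_H = 295.54 K, so ΔT = 37.94 K.
COP_Carnot = T_H/ΔT = 295.54/37.94 = 7.789.
Resistance heating needs Ẇ_res = Q̇_H = 24100 W; the reversible heat pump needs only Ẇ_hp = Q̇_H/COP = 3094 W.
Saving = 24100 − 3094 = 21010 W.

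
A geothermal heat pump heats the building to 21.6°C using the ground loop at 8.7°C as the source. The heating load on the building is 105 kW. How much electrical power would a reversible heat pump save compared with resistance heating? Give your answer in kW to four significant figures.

In absolute terms T_C = 281.85 K and T_H = 294.75 K, so ΔT = 12.90 K.
COP_Carnot = T_H/ΔT = 294.75/12.90 = 22.85.
Resistance heating needs Ẇ_res = Q̇_H = 105.0 kW; the reversible heat pump needs only Ẇ_hp = Q̇_H/COP = 4.595 kW.
Saving = 105.0 − 4.595 = 100.4 kW.

100.4 kW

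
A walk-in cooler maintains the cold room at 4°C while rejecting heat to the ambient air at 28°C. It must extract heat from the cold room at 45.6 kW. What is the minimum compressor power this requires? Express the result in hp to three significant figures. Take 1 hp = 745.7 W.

5.30 hp

In absolute terms T_C = 277.15 K and T_H = 301.15 K, so ΔT = 24.00 K.
COP_Carnot = T_C/ΔT = 277.15/24.00 = 11.55.
Ẇ_min = Q̇/COP_Carnot = 45.60/11.55 = 3.949 kW = 5.295 hp.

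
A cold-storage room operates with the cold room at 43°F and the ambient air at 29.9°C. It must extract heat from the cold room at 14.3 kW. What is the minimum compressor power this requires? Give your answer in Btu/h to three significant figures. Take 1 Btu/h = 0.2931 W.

In absolute terms T_C = 279.26 K and T_H = 303.05 K, so ΔT = 23.79 K.
COP_Carnot = T_C/ΔT = 279.26/23.79 = 11.74.
Ẇ_min = Q̇/COP_Carnot = 14.30/11.74 = 1.218 kW = 4156 Btu/h.

4160 Btu/h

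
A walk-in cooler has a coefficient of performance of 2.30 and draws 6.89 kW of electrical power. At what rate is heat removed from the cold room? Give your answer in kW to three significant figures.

Q̇_C = COP × Ẇ = 2.30 × 6.890 = 15.85 kW.

15.8 kW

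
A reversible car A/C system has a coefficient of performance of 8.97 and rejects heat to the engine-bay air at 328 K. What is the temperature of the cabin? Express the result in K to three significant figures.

For a Carnot refrigerator COP_R = T_C/(T_H − T_C), so T_C = COP·T_H/(1 + COP).
With T_H = 328.00 K, T_C = 8.97 × 328.00/9.970 = 295.10 K.

295 K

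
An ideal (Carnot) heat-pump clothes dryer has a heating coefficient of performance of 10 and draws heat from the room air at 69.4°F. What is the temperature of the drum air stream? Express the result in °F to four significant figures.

COP_HP = T_H/(T_H − T_C) rearranges to T_H = COP·T_C/(COP − 1).
With T_C = 293.93 K, T_H = 10 × 293.93/9.000 = 326.59 K.
Converting, 326.59 K = 128.19°F.

128.2 °F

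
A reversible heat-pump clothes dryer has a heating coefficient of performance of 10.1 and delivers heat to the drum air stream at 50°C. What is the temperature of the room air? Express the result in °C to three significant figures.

18.0 °C

COP_HP = T_H/(T_H − T_C) gives T_H − T_C = T_H/COP.
With T_H = 323.15 K, T_C = 323.15 × (1 − 1/10.1) = 291.15 K.
Converting, 291.15 K = 18.00°C.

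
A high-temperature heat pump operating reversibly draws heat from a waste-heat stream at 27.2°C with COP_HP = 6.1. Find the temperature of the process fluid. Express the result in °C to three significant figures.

86.1 °C

COP_HP = T_H/(T_H − T_C) rearranges to T_H = COP·T_C/(COP − 1).
With T_C = 300.35 K, T_H = 6.1 × 300.35/5.100 = 359.24 K.
Converting, 359.24 K = 86.09°C.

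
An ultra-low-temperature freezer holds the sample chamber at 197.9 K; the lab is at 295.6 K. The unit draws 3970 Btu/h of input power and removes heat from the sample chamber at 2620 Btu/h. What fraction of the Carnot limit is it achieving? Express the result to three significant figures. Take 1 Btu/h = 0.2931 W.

0.326

COP_actual = Q̇_C/Ẇ = 2620/3970 = 0.6599.
The reservoir spacing is ΔT = 295.6 − 197.9 = 97.70 K.
COP_Carnot = T_C/ΔT = 197.90/97.70 = 2.026.
η_II = COP_actual/COP_Carnot = 0.6599/2.026 = 0.3258.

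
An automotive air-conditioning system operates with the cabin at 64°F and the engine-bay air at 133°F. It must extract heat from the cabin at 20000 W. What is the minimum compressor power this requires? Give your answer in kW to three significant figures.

2.64 kW

In absolute terms T_C = 290.93 K and T_H = 329.26 K, so ΔT = 38.33 K.
COP_Carnot = T_C/ΔT = 290.93/38.33 = 7.589.
Ẇ_min = Q̇/COP_Carnot = 20000/7.589 = 2635 W = 2.635 kW.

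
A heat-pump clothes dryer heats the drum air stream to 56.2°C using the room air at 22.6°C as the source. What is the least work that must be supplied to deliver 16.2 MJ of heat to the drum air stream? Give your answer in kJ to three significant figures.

1650 kJ

In absolute terms T_C = 295.75 K and T_H = 329.35 K, so ΔT = 33.60 K.
The reversible limit is COP_HP = T_H/ΔT = 9.802, so W_min = Q_H/COP = Q_H·ΔT/T_H.
W_min = 16.20 × 33.60/329.35 = 1.653 MJ = 1653 kJ.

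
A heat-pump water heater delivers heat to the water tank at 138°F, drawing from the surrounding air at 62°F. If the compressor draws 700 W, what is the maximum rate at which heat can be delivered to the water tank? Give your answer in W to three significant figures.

In absolute terms T_C = 289.82 K and T_H = 332.04 K, so ΔT = 42.22 K.
COP_Carnot = T_H/ΔT = 332.04/42.22 = 7.864.
Q̇_max = COP_Carnot × Ẇ = 7.864 × 700.0 W = 5505 W.

5500 W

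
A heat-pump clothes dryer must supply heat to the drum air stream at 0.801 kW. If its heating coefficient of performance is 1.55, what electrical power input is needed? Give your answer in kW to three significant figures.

Ẇ = Q̇_H/COP_HP = 0.8010/1.55 = 0.5168 kW.

0.517 kW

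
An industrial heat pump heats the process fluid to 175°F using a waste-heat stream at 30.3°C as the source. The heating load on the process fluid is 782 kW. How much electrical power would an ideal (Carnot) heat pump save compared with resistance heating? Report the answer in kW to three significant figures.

673 kW

In absolute terms T_C = 303.45 K and T_H = 352.59 K, so ΔT = 49.14 K.
COP_Carnot = T_H/ΔT = 352.59/49.14 = 7.175.
Resistance heating needs Ẇ_res = Q̇_H = 782.0 kW; the reversible heat pump needs only Ẇ_hp = Q̇_H/COP = 109.0 kW.
Saving = 782.0 − 109.0 = 673.0 kW.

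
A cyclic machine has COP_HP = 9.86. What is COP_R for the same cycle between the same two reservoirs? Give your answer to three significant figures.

Since Q_H = Q_C + W for any cycle, COP_R = Q_C/W = Q_H/W − 1.
COP_R = 9.86 − 1 = 8.86.

8.86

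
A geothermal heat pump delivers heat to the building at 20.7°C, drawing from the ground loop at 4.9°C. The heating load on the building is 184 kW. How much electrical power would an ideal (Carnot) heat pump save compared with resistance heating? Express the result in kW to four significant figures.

174.1 kW

In absolute terms T_C = 278.05 K and T_H = 293.85 K, so ΔT = 15.80 K.
COP_Carnot = T_H/ΔT = 293.85/15.80 = 18.60.
Resistance heating needs Ẇ_res = Q̇_H = 184.0 kW; the reversible heat pump needs only Ẇ_hp = Q̇_H/COP = 9.893 kW.
Saving = 184.0 − 9.893 = 174.1 kW.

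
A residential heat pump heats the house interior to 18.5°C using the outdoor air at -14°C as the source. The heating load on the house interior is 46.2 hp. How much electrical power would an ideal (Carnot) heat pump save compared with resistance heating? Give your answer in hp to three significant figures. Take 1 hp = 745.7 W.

41.1 hp

In absolute terms T_C = 259.15 K and T_H = 291.65 K, so ΔT = 32.50 K.
COP_Carnot = T_H/ΔT = 291.65/32.50 = 8.974.
Resistance heating needs Ẇ_res = Q̇_H = 46.20 hp; the reversible heat pump needs only Ẇ_hp = Q̇_H/COP = 5.148 hp.
Saving = 46.20 − 5.148 = 41.05 hp.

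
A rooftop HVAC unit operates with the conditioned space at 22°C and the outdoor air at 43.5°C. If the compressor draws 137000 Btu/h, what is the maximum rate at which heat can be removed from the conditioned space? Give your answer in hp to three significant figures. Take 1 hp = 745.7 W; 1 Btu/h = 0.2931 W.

739 hp

In absolute terms T_C = 295.15 K and T_H = 316.65 K, so ΔT = 21.50 K.
COP_Carnot = T_C/ΔT = 295.15/21.50 = 13.73.
Q̇_max = COP_Carnot × Ẇ = 13.73 × 137000 Btu/h = 1881000 Btu/h = 739.2 hp.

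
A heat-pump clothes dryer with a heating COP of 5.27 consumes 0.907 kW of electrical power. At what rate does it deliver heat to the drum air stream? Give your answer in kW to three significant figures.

Q̇_H = COP_HP × Ẇ = 5.27 × 0.9070 = 4.780 kW.

4.78 kW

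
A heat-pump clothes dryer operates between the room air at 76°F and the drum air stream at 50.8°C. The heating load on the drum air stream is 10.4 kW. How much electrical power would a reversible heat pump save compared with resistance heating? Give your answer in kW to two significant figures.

In absolute terms T_C = 297.59 K and T_H = 323.95 K, so ΔT = 26.36 K.
COP_Carnot = T_H/ΔT = 323.95/26.36 = 12.29.
Resistance heating needs Ẇ_res = Q̇_H = 10.40 kW; the reversible heat pump needs only Ẇ_hp = Q̇_H/COP = 0.8461 kW.
Saving = 10.40 − 0.8461 = 9.554 kW.

9.6 kW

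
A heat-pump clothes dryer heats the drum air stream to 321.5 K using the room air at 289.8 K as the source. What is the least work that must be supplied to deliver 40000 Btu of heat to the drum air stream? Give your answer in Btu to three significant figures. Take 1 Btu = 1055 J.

3940 Btu

The reservoir spacing is ΔT = 321.5 − 289.8 = 31.70 K.
The reversible limit is COP_HP = T_H/ΔT = 10.14, so W_min = Q_H/COP = Q_H·ΔT/T_H.
W_min = 40000 × 31.70/321.50 = 3944 Btu.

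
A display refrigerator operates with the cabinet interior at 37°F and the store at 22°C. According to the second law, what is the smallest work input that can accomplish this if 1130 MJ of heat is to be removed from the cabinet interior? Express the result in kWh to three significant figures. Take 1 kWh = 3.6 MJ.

In absolute terms T_C = 275.93 K and T_H = 295.15 K, so ΔT = 19.22 K.
The reversible limit is COP_R = T_C/ΔT = 14.35, so W_min = Q_C/COP = Q_C·ΔT/T_C.
W_min = 1130 × 19.22/275.93 = 78.72 MJ = 21.87 kWh.

21.9 kWh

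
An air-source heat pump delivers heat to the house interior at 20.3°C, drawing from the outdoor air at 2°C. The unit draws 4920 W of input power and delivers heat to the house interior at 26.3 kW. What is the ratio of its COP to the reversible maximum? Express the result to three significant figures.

0.333

Converting, Q̇_H = 26.30 kW = 26300 W, so COP_actual = Q̇_H/Ẇ = 26300/4920 = 5.346.
In absolute terms T_C = 275.15 K and T_H = 293.45 K, so ΔT = 18.30 K.
COP_Carnot = T_H/ΔT = 293.45/18.30 = 16.04.
η_II = COP_actual/COP_Carnot = 5.346/16.04 = 0.3334.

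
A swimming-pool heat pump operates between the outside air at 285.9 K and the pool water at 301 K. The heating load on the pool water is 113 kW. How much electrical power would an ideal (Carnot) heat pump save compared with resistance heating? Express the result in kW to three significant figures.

107 kW

The reservoir spacing is ΔT = 301 − 285.9 = 15.10 K.
COP_Carnot = T_H/ΔT = 301.00/15.10 = 19.93.
Resistance heating needs Ẇ_res = Q̇_H = 113.0 kW; the reversible heat pump needs only Ẇ_hp = Q̇_H/COP = 5.669 kW.
Saving = 113.0 − 5.669 = 107.3 kW.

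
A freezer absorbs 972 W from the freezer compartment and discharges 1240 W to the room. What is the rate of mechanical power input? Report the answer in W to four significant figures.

268.0 W

For a cyclic device the first law requires Q̇_H = Q̇_C + Ẇ.
Ẇ = Q̇_H − Q̇_C = 268.0 W.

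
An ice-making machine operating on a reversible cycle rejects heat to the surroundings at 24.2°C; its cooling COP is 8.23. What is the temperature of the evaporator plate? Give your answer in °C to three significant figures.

-8.02 °C

For a Carnot refrigerator COP_R = T_C/(T_H − T_C), so T_C = COP·T_H/(1 + COP).
With T_H = 297.35 K, T_C = 8.23 × 297.35/9.230 = 265.13 K.
Converting, 265.13 K = -8.02°C.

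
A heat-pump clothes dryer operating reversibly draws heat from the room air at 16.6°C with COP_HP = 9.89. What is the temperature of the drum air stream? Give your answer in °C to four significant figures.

COP_HP = T_H/(T_H − T_C) rearranges to T_H = COP·T_C/(COP − 1).
With T_C = 289.75 K, T_H = 9.89 × 289.75/8.890 = 322.34 K.
Converting, 322.34 K = 49.19°C.

49.19 °C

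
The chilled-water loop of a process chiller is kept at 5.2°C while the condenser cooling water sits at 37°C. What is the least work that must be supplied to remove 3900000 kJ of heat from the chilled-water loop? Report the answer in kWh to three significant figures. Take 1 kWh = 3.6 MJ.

In absolute terms T_C = 278.35 K and T_H = 310.15 K, so ΔT = 31.80 K.
The reversible limit is COP_R = T_C/ΔT = 8.753, so W_min = Q_C/COP = Q_C·ΔT/T_C.
W_min = 3900000 × 31.80/278.35 = 445600 kJ = 123.8 kWh.

124 kWh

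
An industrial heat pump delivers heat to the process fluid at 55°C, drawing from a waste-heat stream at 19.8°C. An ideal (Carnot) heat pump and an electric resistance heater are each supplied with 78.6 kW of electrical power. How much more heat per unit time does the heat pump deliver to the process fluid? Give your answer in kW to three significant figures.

654 kW

In absolute terms T_C = 292.95 K and T_H = 328.15 K, so ΔT = 35.20 K.
COP_Carnot = T_H/ΔT = 328.15/35.20 = 9.322.
The heat pump delivers Q̇_H = COP × Ẇ = 732.7 kW; the resistance heater delivers Ẇ = 78.60 kW.
Extra = (COP − 1)·Ẇ = 654.1 kW.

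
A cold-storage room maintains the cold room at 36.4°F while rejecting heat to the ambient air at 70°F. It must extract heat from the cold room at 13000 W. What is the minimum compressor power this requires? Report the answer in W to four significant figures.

880.5 W

In absolute terms T_C = 275.59 K and T_H = 294.26 K, so ΔT = 18.67 K.
COP_Carnot = T_C/ΔT = 275.59/18.67 = 14.76.
Ẇ_min = Q̇/COP_Carnot = 13000/14.76 = 880.5 W.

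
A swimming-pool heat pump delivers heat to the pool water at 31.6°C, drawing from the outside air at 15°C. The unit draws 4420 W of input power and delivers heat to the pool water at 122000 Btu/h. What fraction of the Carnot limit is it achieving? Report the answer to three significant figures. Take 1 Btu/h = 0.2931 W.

0.441

Converting, Q̇_H = 122000 Btu/h = 35760 W, so COP_actual = Q̇_H/Ẇ = 35760/4420 = 8.090.
In absolute terms T_C = 288.15 K and T_H = 304.75 K, so ΔT = 16.60 K.
COP_Carnot = T_H/ΔT = 304.75/16.60 = 18.36.
η_II = COP_actual/COP_Carnot = 8.090/18.36 = 0.4407.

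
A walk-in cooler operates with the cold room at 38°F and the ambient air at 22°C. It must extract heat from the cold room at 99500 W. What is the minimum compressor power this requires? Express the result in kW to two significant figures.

In absolute terms T_C = 276.48 K and T_H = 295.15 K, so ΔT = 18.67 K.
COP_Carnot = T_C/ΔT = 276.48/18.67 = 14.81.
Ẇ_min = Q̇/COP_Carnot = 99500/14.81 = 6718 W = 6.718 kW.

6.7 kW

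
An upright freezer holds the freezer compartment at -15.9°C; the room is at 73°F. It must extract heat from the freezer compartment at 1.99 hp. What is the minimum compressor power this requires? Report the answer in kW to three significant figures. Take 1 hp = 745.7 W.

In absolute terms T_C = 257.25 K and T_H = 295.93 K, so ΔT = 38.68 K.
COP_Carnot = T_C/ΔT = 257.25/38.68 = 6.651.
Ẇ_min = Q̇/COP_Carnot = 1.990/6.651 = 0.2992 hp = 0.2231 kW.

0.223 kW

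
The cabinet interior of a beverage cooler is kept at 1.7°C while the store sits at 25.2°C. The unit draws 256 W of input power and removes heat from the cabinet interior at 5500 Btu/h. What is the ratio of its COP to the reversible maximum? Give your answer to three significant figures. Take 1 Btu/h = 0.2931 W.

0.538

Converting, Q̇_C = 5500 Btu/h = 1612 W, so COP_actual = Q̇_C/Ẇ = 1612/256.0 = 6.297.
In absolute terms T_C = 274.85 K and T_H = 298.35 K, so ΔT = 23.50 K.
COP_Carnot = T_C/ΔT = 274.85/23.50 = 11.70.
η_II = COP_actual/COP_Carnot = 6.297/11.70 = 0.5384.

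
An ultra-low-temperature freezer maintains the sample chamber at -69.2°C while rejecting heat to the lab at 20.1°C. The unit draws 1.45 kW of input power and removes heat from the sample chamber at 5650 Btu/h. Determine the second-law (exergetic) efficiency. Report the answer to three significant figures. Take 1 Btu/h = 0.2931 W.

Converting, Q̇_C = 5650 Btu/h = 1.656 kW, so COP_actual = Q̇_C/Ẇ = 1.656/1.450 = 1.142.
In absolute terms T_C = 203.95 K and T_H = 293.25 K, so ΔT = 89.30 K.
COP_Carnot = T_C/ΔT = 203.95/89.30 = 2.284.
η_II = COP_actual/COP_Carnot = 1.142/2.284 = 0.5001.

0.500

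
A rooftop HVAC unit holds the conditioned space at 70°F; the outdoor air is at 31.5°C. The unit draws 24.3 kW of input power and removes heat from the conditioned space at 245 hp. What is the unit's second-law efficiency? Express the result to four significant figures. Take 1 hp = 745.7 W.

Converting, Q̇_C = 245.0 hp = 182.7 kW, so COP_actual = Q̇_C/Ẇ = 182.7/24.30 = 7.518.
In absolute terms T_C = 294.26 K and T_H = 304.65 K, so ΔT = 10.39 K.
COP_Carnot = T_C/ΔT = 294.26/10.39 = 28.32.
η_II = COP_actual/COP_Carnot = 7.518/28.32 = 0.2654.

0.2654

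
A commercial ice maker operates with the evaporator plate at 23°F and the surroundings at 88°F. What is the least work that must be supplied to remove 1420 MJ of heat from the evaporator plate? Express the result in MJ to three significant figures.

In absolute terms T_C = 268.15 K and T_H = 304.26 K, so ΔT = 36.11 K.
The reversible limit is COP_R = T_C/ΔT = 7.426, so W_min = Q_C/COP = Q_C·ΔT/T_C.
W_min = 1420 × 36.11/268.15 = 191.2 MJ.

191 MJ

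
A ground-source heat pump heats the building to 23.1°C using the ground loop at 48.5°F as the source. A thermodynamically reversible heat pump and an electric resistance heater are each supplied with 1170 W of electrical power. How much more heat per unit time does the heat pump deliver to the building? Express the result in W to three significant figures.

23700 W

In absolute terms T_C = 282.32 K and T_H = 296.25 K, so ΔT = 13.93 K.
COP_Carnot = T_H/ΔT = 296.25/13.93 = 21.26.
The heat pump delivers Q̇_H = COP × Ẇ = 24880 W; the resistance heater delivers Ẇ = 1170 W.
Extra = (COP − 1)·Ẇ = 23710 W.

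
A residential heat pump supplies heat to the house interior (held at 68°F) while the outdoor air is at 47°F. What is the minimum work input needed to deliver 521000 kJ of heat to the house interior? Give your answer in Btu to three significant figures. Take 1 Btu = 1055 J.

19700 Btu

In absolute terms T_C = 281.48 K and T_H = 293.15 K, so ΔT = 11.67 K.
The reversible limit is COP_HP = T_H/ΔT = 25.13, so W_min = Q_H/COP = Q_H·ΔT/T_H.
W_min = 521000 × 11.67/293.15 = 20730 kJ = 19650 Btu.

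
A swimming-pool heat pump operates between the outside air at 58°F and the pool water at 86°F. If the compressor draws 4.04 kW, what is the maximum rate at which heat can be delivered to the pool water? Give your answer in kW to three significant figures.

78.7 kW

In absolute terms T_C = 287.59 K and T_H = 303.15 K, so ΔT = 15.56 K.
COP_Carnot = T_H/ΔT = 303.15/15.56 = 19.49.
Q̇_max = COP_Carnot × Ẇ = 19.49 × 4.040 kW = 78.73 kW.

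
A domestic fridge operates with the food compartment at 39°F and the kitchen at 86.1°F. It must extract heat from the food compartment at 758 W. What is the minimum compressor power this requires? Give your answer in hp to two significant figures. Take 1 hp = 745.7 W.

In absolute terms T_C = 277.04 K and T_H = 303.21 K, so ΔT = 26.17 K.
COP_Carnot = T_C/ΔT = 277.04/26.17 = 10.59.
Ẇ_min = Q̇/COP_Carnot = 758.0/10.59 = 71.59 W = 0.09601 hp.

0.096 hp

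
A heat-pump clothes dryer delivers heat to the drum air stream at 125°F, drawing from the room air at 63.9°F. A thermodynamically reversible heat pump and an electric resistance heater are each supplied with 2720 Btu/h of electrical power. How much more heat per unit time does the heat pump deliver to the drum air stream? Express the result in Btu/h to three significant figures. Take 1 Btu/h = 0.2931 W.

In absolute terms T_C = 290.87 K and T_H = 324.82 K, so ΔT = 33.94 K.
COP_Carnot = T_H/ΔT = 324.82/33.94 = 9.569.
The heat pump delivers Q̇_H = COP × Ẇ = 26030 Btu/h; the resistance heater delivers Ẇ = 2720 Btu/h.
Extra = (COP − 1)·Ẇ = 23310 Btu/h.

23300 Btu/h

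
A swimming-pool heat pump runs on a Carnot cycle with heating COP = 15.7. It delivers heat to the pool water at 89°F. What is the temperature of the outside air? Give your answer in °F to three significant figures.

COP_HP = T_H/(T_H − T_C) gives T_H − T_C = T_H/COP.
With T_H = 304.82 K, T_C = 304.82 × (1 − 1/15.7) = 285.40 K.
Converting, 285.40 K = 54.05°F.

54.1 °F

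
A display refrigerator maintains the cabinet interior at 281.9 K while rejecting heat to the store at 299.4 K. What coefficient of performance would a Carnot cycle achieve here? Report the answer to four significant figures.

16.11

The reservoir spacing is ΔT = 299.4 − 281.9 = 17.50 K.
For a reversible cycle, COP_Carnot = T_C/ΔT = 281.90/17.50 = 16.11.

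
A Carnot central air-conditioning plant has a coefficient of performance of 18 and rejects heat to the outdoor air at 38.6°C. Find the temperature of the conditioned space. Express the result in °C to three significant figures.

22.2 °C

For a Carnot refrigerator COP_R = T_C/(T_H − T_C), so T_C = COP·T_H/(1 + COP).
With T_H = 311.75 K, T_C = 18 × 311.75/19.00 = 295.34 K.
Converting, 295.34 K = 22.19°C.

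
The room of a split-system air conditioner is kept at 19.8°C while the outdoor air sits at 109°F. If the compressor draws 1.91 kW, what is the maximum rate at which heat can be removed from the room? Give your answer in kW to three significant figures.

In absolute terms T_C = 292.95 K and T_H = 315.93 K, so ΔT = 22.98 K.
COP_Carnot = T_C/ΔT = 292.95/22.98 = 12.75.
Q̇_max = COP_Carnot × Ẇ = 12.75 × 1.910 kW = 24.35 kW.

24.4 kW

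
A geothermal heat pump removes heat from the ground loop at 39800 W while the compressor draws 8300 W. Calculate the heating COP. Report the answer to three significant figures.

The first law gives Q̇_H = Q̇_C + Ẇ, so the three rates are Q̇_C = 39800, Q̇_H = 48100, Ẇ = 8300 W.
COP_HP = Q̇_H/Ẇ = 48100/8300 = 5.795.

5.80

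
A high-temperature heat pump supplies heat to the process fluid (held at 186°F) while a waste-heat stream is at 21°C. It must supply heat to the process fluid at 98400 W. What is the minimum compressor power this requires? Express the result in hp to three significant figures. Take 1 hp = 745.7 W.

23.7 hp

In absolute terms T_C = 294.15 K and T_H = 358.71 K, so ΔT = 64.56 K.
COP_Carnot = T_H/ΔT = 358.71/64.56 = 5.557.
Ẇ_min = Q̇/COP_Carnot = 98400/5.557 = 17710 W = 23.75 hp.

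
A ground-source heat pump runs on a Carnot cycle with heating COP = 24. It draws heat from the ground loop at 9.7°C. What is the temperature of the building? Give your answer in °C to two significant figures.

COP_HP = T_H/(T_H − T_C) rearranges to T_H = COP·T_C/(COP − 1).
With T_C = 282.85 K, T_H = 24 × 282.85/23.00 = 295.15 K.
Converting, 295.15 K = 22.00°C.

22 °C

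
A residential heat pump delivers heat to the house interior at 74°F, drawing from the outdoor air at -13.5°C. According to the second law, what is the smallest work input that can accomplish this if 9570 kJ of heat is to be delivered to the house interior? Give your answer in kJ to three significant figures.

In absolute terms T_C = 259.65 K and T_H = 296.48 K, so ΔT = 36.83 K.
The reversible limit is COP_HP = T_H/ΔT = 8.049, so W_min = Q_H/COP = Q_H·ΔT/T_H.
W_min = 9570 × 36.83/296.48 = 1189 kJ.

1190 kJ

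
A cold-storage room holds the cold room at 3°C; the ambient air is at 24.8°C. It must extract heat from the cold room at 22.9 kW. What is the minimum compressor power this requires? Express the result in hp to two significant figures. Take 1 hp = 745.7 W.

In absolute terms T_C = 276.15 K and T_H = 297.95 K, so ΔT = 21.80 K.
COP_Carnot = T_C/ΔT = 276.15/21.80 = 12.67.
Ẇ_min = Q̇/COP_Carnot = 22.90/12.67 = 1.808 kW = 2.424 hp.

2.4 hp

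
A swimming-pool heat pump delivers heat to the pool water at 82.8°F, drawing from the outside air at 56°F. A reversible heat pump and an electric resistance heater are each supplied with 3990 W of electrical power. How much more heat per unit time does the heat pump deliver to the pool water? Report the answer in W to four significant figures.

76770 W

In absolute terms T_C = 286.48 K and T_H = 301.37 K, so ΔT = 14.89 K.
COP_Carnot = T_H/ΔT = 301.37/14.89 = 20.24.
The heat pump delivers Q̇_H = COP × Ẇ = 80760 W; the resistance heater delivers Ẇ = 3990 W.
Extra = (COP − 1)·Ẇ = 76770 W.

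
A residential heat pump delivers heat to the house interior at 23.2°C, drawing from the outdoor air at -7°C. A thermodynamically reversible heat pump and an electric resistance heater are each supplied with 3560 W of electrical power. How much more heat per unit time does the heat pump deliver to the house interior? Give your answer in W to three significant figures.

31400 W

In absolute terms T_C = 266.15 K and T_H = 296.35 K, so ΔT = 30.20 K.
COP_Carnot = T_H/ΔT = 296.35/30.20 = 9.813.
The heat pump delivers Q̇_H = COP × Ẇ = 34930 W; the resistance heater delivers Ẇ = 3560 W.
Extra = (COP − 1)·Ẇ = 31370 W.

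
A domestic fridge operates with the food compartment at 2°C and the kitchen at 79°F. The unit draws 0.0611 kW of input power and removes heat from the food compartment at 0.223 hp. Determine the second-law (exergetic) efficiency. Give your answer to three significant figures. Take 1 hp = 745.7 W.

Converting, Q̇_C = 0.2230 hp = 0.1663 kW, so COP_actual = Q̇_C/Ẇ = 0.1663/0.06110 = 2.722.
In absolute terms T_C = 275.15 K and T_H = 299.26 K, so ΔT = 24.11 K.
COP_Carnot = T_C/ΔT = 275.15/24.11 = 11.41.
η_II = COP_actual/COP_Carnot = 2.722/11.41 = 0.2385.

0.238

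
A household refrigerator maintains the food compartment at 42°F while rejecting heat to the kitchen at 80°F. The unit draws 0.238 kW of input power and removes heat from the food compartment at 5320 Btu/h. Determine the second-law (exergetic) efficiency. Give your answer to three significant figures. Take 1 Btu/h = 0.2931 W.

0.496

Converting, Q̇_C = 5320 Btu/h = 1.559 kW, so COP_actual = Q̇_C/Ẇ = 1.559/0.2380 = 6.552.
In absolute terms T_C = 278.71 K and T_H = 299.82 K, so ΔT = 21.11 K.
COP_Carnot = T_C/ΔT = 278.71/21.11 = 13.20.
η_II = COP_actual/COP_Carnot = 6.552/13.20 = 0.4963.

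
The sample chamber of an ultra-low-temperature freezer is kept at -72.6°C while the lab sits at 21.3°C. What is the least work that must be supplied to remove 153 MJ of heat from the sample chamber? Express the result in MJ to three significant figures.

71.6 MJ

In absolute terms T_C = 200.55 K and T_H = 294.45 K, so ΔT = 93.90 K.
The reversible limit is COP_R = T_C/ΔT = 2.136, so W_min = Q_C/COP = Q_C·ΔT/T_C.
W_min = 153.0 × 93.90/200.55 = 71.64 MJ.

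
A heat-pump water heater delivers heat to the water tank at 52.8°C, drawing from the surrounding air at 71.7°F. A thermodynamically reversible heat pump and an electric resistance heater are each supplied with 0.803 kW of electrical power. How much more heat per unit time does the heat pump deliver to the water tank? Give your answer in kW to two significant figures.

In absolute terms T_C = 295.21 K and T_H = 325.95 K, so ΔT = 30.74 K.
COP_Carnot = T_H/ΔT = 325.95/30.74 = 10.60.
The heat pump delivers Q̇_H = COP × Ẇ = 8.513 kW; the resistance heater delivers Ẇ = 0.8030 kW.
Extra = (COP − 1)·Ẇ = 7.710 kW.

7.7 kW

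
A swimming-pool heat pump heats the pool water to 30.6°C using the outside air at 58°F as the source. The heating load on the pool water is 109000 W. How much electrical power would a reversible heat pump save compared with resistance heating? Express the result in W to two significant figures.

100000 W

In absolute terms T_C = 287.59 K and T_H = 303.75 K, so ΔT = 16.16 K.
COP_Carnot = T_H/ΔT = 303.75/16.16 = 18.80.
Resistance heating needs Ẇ_res = Q̇_H = 109000 W; the reversible heat pump needs only Ẇ_hp = Q̇_H/COP = 5797 W.
Saving = 109000 − 5797 = 103200 W.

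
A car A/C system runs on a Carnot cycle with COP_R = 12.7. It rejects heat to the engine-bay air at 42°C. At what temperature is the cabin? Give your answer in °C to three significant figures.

For a Carnot refrigerator COP_R = T_C/(T_H − T_C), so T_C = COP·T_H/(1 + COP).
With T_H = 315.15 K, T_C = 12.7 × 315.15/13.70 = 292.15 K.
Converting, 292.15 K = 19.00°C.

19.0 °C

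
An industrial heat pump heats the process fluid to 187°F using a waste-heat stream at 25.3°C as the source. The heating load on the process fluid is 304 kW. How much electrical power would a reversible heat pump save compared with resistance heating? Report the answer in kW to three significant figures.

253 kW

In absolute terms T_C = 298.45 K and T_H = 359.26 K, so ΔT = 60.81 K.
COP_Carnot = T_H/ΔT = 359.26/60.81 = 5.908.
Resistance heating needs Ẇ_res = Q̇_H = 304.0 kW; the reversible heat pump needs only Ẇ_hp = Q̇_H/COP = 51.46 kW.
Saving = 304.0 − 51.46 = 252.5 kW.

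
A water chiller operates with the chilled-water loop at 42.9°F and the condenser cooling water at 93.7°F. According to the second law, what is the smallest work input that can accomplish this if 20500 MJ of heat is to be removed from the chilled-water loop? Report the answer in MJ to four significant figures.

In absolute terms T_C = 279.21 K and T_H = 307.43 K, so ΔT = 28.22 K.
The reversible limit is COP_R = T_C/ΔT = 9.893, so W_min = Q_C/COP = Q_C·ΔT/T_C.
W_min = 20500 × 28.22/279.21 = 2072 MJ.

2072 MJ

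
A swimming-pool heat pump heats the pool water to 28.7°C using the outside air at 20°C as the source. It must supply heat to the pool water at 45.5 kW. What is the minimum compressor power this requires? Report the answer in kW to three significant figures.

In absolute terms T_C = 293.15 K and T_H = 301.85 K, so ΔT = 8.700 K.
COP_Carnot = T_H/ΔT = 301.85/8.700 = 34.70.
Ẇ_min = Q̇/COP_Carnot = 45.50/34.70 = 1.311 kW.

1.31 kW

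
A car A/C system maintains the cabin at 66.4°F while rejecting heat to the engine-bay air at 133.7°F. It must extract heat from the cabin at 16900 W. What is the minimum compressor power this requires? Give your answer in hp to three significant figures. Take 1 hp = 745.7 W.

2.90 hp

In absolute terms T_C = 292.26 K and T_H = 329.65 K, so ΔT = 37.39 K.
COP_Carnot = T_C/ΔT = 292.26/37.39 = 7.817.
Ẇ_min = Q̇/COP_Carnot = 16900/7.817 = 2162 W = 2.899 hp.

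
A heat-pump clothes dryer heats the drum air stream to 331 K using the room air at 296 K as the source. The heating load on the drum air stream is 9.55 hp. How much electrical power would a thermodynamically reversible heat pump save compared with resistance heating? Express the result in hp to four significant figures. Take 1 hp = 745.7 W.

The reservoir spacing is ΔT = 331 − 296 = 35.00 K.
COP_Carnot = T_H/ΔT = 331.00/35.00 = 9.457.
Resistance heating needs Ẇ_res = Q̇_H = 9.550 hp; the reversible heat pump needs only Ẇ_hp = Q̇_H/COP = 1.010 hp.
Saving = 9.550 − 1.010 = 8.540 hp.

8.540 hp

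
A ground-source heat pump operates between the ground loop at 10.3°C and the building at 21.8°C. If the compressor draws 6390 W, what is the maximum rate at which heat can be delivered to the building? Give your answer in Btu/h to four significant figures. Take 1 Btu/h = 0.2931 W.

In absolute terms T_C = 283.45 K and T_H = 294.95 K, so ΔT = 11.50 K.
COP_Carnot = T_H/ΔT = 294.95/11.50 = 25.65.
Q̇_max = COP_Carnot × Ẇ = 25.65 × 6390 W = 163900 W = 559200 Btu/h.

559200 Btu/h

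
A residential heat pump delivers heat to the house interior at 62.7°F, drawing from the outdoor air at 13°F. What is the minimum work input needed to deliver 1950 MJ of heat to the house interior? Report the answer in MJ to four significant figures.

185.5 MJ

In absolute terms T_C = 262.59 K and T_H = 290.21 K, so ΔT = 27.61 K.
The reversible limit is COP_HP = T_H/ΔT = 10.51, so W_min = Q_H/COP = Q_H·ΔT/T_H.
W_min = 1950 × 27.61/290.21 = 185.5 MJ.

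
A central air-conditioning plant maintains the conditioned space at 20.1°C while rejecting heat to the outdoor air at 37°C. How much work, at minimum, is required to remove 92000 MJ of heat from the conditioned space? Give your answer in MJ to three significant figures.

5300 MJ

In absolute terms T_C = 293.25 K and T_H = 310.15 K, so ΔT = 16.90 K.
The reversible limit is COP_R = T_C/ΔT = 17.35, so W_min = Q_C/COP = Q_C·ΔT/T_C.
W_min = 92000 × 16.90/293.25 = 5302 MJ.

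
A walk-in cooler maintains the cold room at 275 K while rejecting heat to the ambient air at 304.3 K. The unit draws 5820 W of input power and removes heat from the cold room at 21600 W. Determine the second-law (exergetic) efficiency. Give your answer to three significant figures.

COP_actual = Q̇_C/Ẇ = 21600/5820 = 3.711.
The reservoir spacing is ΔT = 304.3 − 275 = 29.30 K.
COP_Carnot = T_C/ΔT = 275.00/29.30 = 9.386.
η_II = COP_actual/COP_Carnot = 3.711/9.386 = 0.3954.

0.395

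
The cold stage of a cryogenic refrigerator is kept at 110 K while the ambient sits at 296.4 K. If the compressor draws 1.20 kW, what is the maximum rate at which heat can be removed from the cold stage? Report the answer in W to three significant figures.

708 W

The reservoir spacing is ΔT = 296.4 − 110 = 186.4 K.
COP_Carnot = T_C/ΔT = 110.00/186.4 = 0.5901.
Q̇_max = COP_Carnot × Ẇ = 0.5901 × 1.200 kW = 0.7082 kW = 708.2 W.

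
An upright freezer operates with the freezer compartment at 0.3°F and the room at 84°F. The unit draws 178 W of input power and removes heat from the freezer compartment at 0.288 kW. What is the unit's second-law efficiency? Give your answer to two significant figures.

0.29

Converting, Q̇_C = 0.2880 kW = 288.0 W, so COP_actual = Q̇_C/Ẇ = 288.0/178.0 = 1.618.
In absolute terms T_C = 255.54 K and T_H = 302.04 K, so ΔT = 46.50 K.
COP_Carnot = T_C/ΔT = 255.54/46.50 = 5.495.
η_II = COP_actual/COP_Carnot = 1.618/5.495 = 0.2944.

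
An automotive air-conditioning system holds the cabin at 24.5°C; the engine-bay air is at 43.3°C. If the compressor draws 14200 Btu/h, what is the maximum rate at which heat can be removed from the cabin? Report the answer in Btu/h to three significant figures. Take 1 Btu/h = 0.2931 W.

In absolute terms T_C = 297.65 K and T_H = 316.45 K, so ΔT = 18.80 K.
COP_Carnot = T_C/ΔT = 297.65/18.80 = 15.83.
Q̇_max = COP_Carnot × Ẇ = 15.83 × 14200 Btu/h = 224800 Btu/h.

225000 Btu/h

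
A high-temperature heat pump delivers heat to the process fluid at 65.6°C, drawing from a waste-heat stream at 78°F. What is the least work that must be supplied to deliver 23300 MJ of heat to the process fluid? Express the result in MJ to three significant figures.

2750 MJ

In absolute terms T_C = 298.71 K and T_H = 338.75 K, so ΔT = 40.04 K.
The reversible limit is COP_HP = T_H/ΔT = 8.459, so W_min = Q_H/COP = Q_H·ΔT/T_H.
W_min = 23300 × 40.04/338.75 = 2754 MJ.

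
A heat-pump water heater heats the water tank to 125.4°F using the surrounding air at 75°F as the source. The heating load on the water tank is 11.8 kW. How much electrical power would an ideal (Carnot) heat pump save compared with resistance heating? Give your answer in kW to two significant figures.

11 kW

In absolute terms T_C = 297.04 K and T_H = 325.04 K, so ΔT = 28.00 K.
COP_Carnot = T_H/ΔT = 325.04/28.00 = 11.61.
Resistance heating needs Ẇ_res = Q̇_H = 11.80 kW; the reversible heat pump needs only Ẇ_hp = Q̇_H/COP = 1.016 kW.
Saving = 11.80 − 1.016 = 10.78 kW.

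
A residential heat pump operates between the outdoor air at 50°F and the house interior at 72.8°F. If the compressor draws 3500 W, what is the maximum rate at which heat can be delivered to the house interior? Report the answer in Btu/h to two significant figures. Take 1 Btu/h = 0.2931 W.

In absolute terms T_C = 283.15 K and T_H = 295.82 K, so ΔT = 12.67 K.
COP_Carnot = T_H/ΔT = 295.82/12.67 = 23.35.
Q̇_max = COP_Carnot × Ẇ = 23.35 × 3500 W = 81740 W = 278900 Btu/h.

280000 Btu/h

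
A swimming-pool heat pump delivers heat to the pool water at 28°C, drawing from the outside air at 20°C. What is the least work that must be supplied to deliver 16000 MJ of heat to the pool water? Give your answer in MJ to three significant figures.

In absolute terms T_C = 293.15 K and T_H = 301.15 K, so ΔT = 8.000 K.
The reversible limit is COP_HP = T_H/ΔT = 37.64, so W_min = Q_H/COP = Q_H·ΔT/T_H.
W_min = 16000 × 8.000/301.15 = 425.0 MJ.

425 MJ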